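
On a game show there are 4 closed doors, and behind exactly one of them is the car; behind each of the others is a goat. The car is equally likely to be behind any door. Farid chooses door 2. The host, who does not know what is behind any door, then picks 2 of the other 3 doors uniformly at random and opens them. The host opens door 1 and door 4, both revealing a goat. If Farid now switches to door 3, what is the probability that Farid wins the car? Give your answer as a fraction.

1/2

Consider each possible location of the car in turn.
If it is behind either of doors 1 and 4 (prior 1/4 each): that door was opened and seen not to hold the prize — ruled out; weight (1/4)·0 = 0 each.
If it is behind either of doors 2 and 3 (prior 1/4 each): the host picks exactly this set with probability 1/3 regardless, and none is the prize; weight (1/4)·(1/3) = 1/12 each.
The weights sum to 1/6.
So P(the car behind door 3 | the host opened door 1 and door 4) = (1/12) / (1/6) = 1/2.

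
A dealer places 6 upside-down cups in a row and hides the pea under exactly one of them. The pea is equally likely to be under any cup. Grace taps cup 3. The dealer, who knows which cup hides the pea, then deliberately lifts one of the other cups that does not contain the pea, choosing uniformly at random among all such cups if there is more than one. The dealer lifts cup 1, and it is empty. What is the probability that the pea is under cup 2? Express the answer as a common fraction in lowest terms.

5/24

Condition on the true location of the pea.
If it is under cup 1 (prior 1/6): the dealer opened cup 1, so this case is ruled out; weight (1/6)·0 = 0.
If it is under any of cups 2, 4, 5, and 6 (prior 1/6 each): the dealer has 4 equally likely choices, so probability 1/4; weight (1/6)·(1/4) = 1/24 each.
If it is under cup 3 (prior 1/6): the dealer has 5 equally likely choices, so probability 1/5; weight (1/6)·(1/5) = 1/30.
The weights sum to 1/5.
So P(the pea under cup 2 | the dealer opened cup 1) = (1/24) / (1/5) = 5/24.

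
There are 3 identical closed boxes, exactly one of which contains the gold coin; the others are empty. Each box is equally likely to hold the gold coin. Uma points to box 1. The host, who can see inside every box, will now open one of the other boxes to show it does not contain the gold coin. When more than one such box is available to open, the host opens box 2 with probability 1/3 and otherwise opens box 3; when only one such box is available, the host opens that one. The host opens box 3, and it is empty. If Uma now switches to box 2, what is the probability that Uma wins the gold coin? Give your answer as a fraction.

Consider each possible location of the gold coin in turn.
If it is in box 1 (prior 1/3): box 2 is available but not opened, probability 2/3; weight (1/3)·(2/3) = 2/9.
If it is in box 2 (prior 1/3): only box 3 is available, probability 1; weight (1/3)·1 = 1/3.
If it is in box 3 (prior 1/3): the host opened box 3, so this case is ruled out; weight (1/3)·0 = 0.
The weights sum to 5/9.
So P(the gold coin in box 2 | the host opened box 3) = (1/3) / (5/9) = 3/5.

3/5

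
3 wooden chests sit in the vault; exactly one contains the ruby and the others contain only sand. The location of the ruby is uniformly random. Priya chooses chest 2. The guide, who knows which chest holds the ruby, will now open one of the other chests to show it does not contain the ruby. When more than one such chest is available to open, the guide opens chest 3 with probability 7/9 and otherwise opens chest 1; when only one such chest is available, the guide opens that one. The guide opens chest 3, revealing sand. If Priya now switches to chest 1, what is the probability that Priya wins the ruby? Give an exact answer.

Apply Bayes' rule, conditioning on where the ruby actually is.
If it is in chest 1 (prior 1/3): only chest 3 is available, probability 1; weight (1/3)·1 = 1/3.
If it is in chest 2 (prior 1/3): chest 3 is available, opened with probability 7/9; weight (1/3)·(7/9) = 7/27.
If it is in chest 3 (prior 1/3): the guide opened chest 3, so this case is ruled out; weight (1/3)·0 = 0.
The weights sum to 16/27.
So P(the ruby in chest 1 | the guide opened chest 3) = (1/3) / (16/27) = 9/16.

9/16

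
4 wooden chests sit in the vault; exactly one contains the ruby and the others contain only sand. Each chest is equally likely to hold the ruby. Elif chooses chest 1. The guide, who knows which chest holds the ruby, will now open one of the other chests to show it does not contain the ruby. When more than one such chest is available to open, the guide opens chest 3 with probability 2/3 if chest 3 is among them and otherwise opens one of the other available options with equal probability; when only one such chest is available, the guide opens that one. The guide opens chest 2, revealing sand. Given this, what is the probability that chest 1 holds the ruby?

1/6

Apply Bayes' rule, conditioning on where the ruby actually is.
If it is in chest 1 (prior 1/4): chest 3 is available but not opened; chest 2 gets probability (1 − 2/3)/2 = 1/6; weight (1/4)·(1/6) = 1/24.
If it is in chest 2 (prior 1/4): the guide opened chest 2, so this case is ruled out; weight (1/4)·0 = 0.
If it is in chest 3 (prior 1/4): chest 3 holds the prize so is unavailable; the guide chooses uniformly among the 2 others, probability 1/2; weight (1/4)·(1/2) = 1/8.
If it is in chest 4 (prior 1/4): chest 3 is available but not opened, probability 1/3; weight (1/4)·(1/3) = 1/12.
The weights sum to 1/4.
So P(the ruby in chest 1 | the guide opened chest 2) = (1/24) / (1/4) = 1/6.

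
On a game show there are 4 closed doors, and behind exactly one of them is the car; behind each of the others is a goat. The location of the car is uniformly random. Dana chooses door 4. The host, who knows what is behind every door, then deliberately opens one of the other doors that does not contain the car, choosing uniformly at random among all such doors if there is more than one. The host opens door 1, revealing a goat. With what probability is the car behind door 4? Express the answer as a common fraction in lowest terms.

Condition on the true location of the car.
If it is behind door 1 (prior 1/4): the host opened door 1, so this case is ruled out; weight (1/4)·0 = 0.
If it is behind either of doors 2 and 3 (prior 1/4 each): the host has 2 equally likely choices, so probability 1/2; weight (1/4)·(1/2) = 1/8 each.
If it is behind door 4 (prior 1/4): the host has 3 equally likely choices, so probability 1/3; weight (1/4)·(1/3) = 1/12.
The weights sum to 1/3.
So P(the car behind door 4 | the host opened door 1) = (1/12) / (1/3) = 1/4.

1/4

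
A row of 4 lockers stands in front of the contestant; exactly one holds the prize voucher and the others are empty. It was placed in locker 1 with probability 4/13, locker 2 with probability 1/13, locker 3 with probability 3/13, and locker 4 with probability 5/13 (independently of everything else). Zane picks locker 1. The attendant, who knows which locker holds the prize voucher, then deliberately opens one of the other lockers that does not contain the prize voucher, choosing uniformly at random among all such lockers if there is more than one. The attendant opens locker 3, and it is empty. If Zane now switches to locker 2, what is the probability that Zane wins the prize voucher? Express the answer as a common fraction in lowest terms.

Condition on the true location of the prize voucher.
If it is in locker 1 (prior 4/13): the attendant has 3 equally likely choices, so probability 1/3; weight (4/13)·(1/3) = 4/39.
If it is in locker 2 (prior 1/13): the attendant has 2 equally likely choices, so probability 1/2; weight (1/13)·(1/2) = 1/26.
If it is in locker 3 (prior 3/13): the attendant opened locker 3, so this case is ruled out; weight (3/13)·0 = 0.
If it is in locker 4 (prior 5/13): the attendant has 2 equally likely choices, so probability 1/2; weight (5/13)·(1/2) = 5/26.
The weights sum to 1/3.
So P(the prize voucher in locker 2 | the attendant opened locker 3) = (1/26) / (1/3) = 3/26.

3/26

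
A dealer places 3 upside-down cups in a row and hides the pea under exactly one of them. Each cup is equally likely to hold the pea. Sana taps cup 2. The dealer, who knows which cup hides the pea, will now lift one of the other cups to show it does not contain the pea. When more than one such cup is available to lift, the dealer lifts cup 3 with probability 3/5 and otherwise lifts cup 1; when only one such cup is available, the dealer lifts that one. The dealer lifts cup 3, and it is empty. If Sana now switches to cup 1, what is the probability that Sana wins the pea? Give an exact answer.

Apply Bayes' rule, conditioning on where the pea actually is.
If it is under cup 1 (prior 1/3): only cup 3 is available, probability 1; weight (1/3)·1 = 1/3.
If it is under cup 2 (prior 1/3): cup 3 is available, opened with probability 3/5; weight (1/3)·(3/5) = 1/5.
If it is under cup 3 (prior 1/3): the dealer opened cup 3, so this case is ruled out; weight (1/3)·0 = 0.
The weights sum to 8/15.
So P(the pea under cup 1 | the dealer opened cup 3) = (1/3) / (8/15) = 5/8.

5/8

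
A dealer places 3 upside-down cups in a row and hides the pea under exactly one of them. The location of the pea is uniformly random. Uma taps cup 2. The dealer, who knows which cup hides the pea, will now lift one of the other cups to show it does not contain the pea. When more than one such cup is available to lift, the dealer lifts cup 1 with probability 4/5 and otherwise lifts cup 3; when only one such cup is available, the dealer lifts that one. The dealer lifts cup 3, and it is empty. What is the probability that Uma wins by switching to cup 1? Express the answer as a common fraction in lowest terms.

5/6

Consider each possible location of the pea in turn.
If it is under cup 1 (prior 1/3): only cup 3 is available, probability 1; weight (1/3)·1 = 1/3.
If it is under cup 2 (prior 1/3): cup 1 is available but not opened, probability 1/5; weight (1/3)·(1/5) = 1/15.
If it is under cup 3 (prior 1/3): the dealer opened cup 3, so this case is ruled out; weight (1/3)·0 = 0.
The weights sum to 2/5.
So P(the pea under cup 1 | the dealer opened cup 3) = (1/3) / (2/5) = 5/6.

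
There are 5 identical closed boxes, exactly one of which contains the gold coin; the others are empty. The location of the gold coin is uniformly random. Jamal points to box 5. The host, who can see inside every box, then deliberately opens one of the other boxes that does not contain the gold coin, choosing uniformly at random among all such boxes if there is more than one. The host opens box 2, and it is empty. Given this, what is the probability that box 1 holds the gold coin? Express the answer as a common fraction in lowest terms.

Apply Bayes' rule, conditioning on where the gold coin actually is.
If it is in any of boxes 1, 3, and 4 (prior 1/5 each): the host has 3 equally likely choices, so probability 1/3; weight (1/5)·(1/3) = 1/15 each.
If it is in box 2 (prior 1/5): the host opened box 2, so this case is ruled out; weight (1/5)·0 = 0.
If it is in box 5 (prior 1/5): the host has 4 equally likely choices, so probability 1/4; weight (1/5)·(1/4) = 1/20.
The weights sum to 1/4.
So P(the gold coin in box 1 | the host opened box 2) = (1/15) / (1/4) = 4/15.

4/15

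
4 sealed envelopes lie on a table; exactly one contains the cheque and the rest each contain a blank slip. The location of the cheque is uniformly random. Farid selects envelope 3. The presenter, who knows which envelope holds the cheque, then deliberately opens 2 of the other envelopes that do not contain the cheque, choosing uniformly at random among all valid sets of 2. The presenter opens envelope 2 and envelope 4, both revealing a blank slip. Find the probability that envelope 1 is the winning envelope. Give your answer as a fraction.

Apply Bayes' rule, conditioning on where the cheque actually is.
If it is in envelope 1 (prior 1/4): the presenter has no choice, probability 1; weight (1/4)·1 = 1/4.
If it is in either of envelopes 2 and 4 (prior 1/4 each): that envelope was opened and seen not to hold the prize — ruled out; weight (1/4)·0 = 0 each.
If it is in envelope 3 (prior 1/4): the presenter has 3 equally likely choices, so probability 1/3; weight (1/4)·(1/3) = 1/12.
The weights sum to 1/3.
So P(the cheque in envelope 1 | the presenter opened envelope 2 and envelope 4) = (1/4) / (1/3) = 3/4.

3/4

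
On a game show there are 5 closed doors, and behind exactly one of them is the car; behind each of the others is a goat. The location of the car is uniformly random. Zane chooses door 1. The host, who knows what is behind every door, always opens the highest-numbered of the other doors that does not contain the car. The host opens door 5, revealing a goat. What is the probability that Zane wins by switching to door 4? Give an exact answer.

1/4

Apply Bayes' rule, conditioning on where the car actually is.
If it is behind any of doors 1, 2, 3, and 4 (prior 1/5 each): door 5 is the highest-numbered option available, probability 1; weight (1/5)·1 = 1/5 each.
If it is behind door 5 (prior 1/5): the host opened door 5, so this case is ruled out; weight (1/5)·0 = 0.
The weights sum to 4/5.
So P(the car behind door 4 | the host opened door 5) = (1/5) / (4/5) = 1/4.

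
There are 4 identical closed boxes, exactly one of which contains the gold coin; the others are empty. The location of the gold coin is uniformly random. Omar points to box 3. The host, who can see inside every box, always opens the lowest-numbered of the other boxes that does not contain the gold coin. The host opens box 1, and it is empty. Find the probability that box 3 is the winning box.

1/3

Apply Bayes' rule, conditioning on where the gold coin actually is.
If it is in box 1 (prior 1/4): the host opened box 1, so this case is ruled out; weight (1/4)·0 = 0.
If it is in any of boxes 2, 3, and 4 (prior 1/4 each): box 1 is the lowest-numbered option available, probability 1; weight (1/4)·1 = 1/4 each.
The weights sum to 3/4.
So P(the gold coin in box 3 | the host opened box 1) = (1/4) / (3/4) = 1/3.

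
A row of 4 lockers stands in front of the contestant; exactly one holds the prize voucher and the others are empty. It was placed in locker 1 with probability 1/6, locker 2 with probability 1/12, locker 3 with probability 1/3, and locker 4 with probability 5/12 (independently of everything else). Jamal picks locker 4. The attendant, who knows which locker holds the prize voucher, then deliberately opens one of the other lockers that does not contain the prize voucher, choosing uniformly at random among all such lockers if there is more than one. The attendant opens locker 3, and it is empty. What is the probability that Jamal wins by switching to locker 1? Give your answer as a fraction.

Apply Bayes' rule, conditioning on where the prize voucher actually is.
If it is in locker 1 (prior 1/6): the attendant has 2 equally likely choices, so probability 1/2; weight (1/6)·(1/2) = 1/12.
If it is in locker 2 (prior 1/12): the attendant has 2 equally likely choices, so probability 1/2; weight (1/12)·(1/2) = 1/24.
If it is in locker 3 (prior 1/3): the attendant opened locker 3, so this case is ruled out; weight (1/3)·0 = 0.
If it is in locker 4 (prior 5/12): the attendant has 3 equally likely choices, so probability 1/3; weight (5/12)·(1/3) = 5/36.
The weights sum to 19/72.
So P(the prize voucher in locker 1 | the attendant opened locker 3) = (1/12) / (19/72) = 6/19.

6/19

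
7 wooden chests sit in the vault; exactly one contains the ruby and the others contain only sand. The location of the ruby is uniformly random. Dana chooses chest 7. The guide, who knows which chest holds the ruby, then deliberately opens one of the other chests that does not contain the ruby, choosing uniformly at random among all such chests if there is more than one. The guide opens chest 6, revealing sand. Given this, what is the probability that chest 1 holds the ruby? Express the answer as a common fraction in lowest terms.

Apply Bayes' rule, conditioning on where the ruby actually is.
If it is in any of chests 1, 2, 3, 4, and 5 (prior 1/7 each): the guide has 5 equally likely choices, so probability 1/5; weight (1/7)·(1/5) = 1/35 each.
If it is in chest 6 (prior 1/7): the guide opened chest 6, so this case is ruled out; weight (1/7)·0 = 0.
If it is in chest 7 (prior 1/7): the guide has 6 equally likely choices, so probability 1/6; weight (1/7)·(1/6) = 1/42.
The weights sum to 1/6.
So P(the ruby in chest 1 | the guide opened chest 6) = (1/35) / (1/6) = 6/35.

6/35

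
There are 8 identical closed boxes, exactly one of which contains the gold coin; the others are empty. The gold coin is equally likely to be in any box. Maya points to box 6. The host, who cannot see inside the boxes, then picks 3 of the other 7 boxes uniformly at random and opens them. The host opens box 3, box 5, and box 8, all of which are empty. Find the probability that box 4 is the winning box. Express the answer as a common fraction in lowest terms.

Consider each possible location of the gold coin in turn.
If it is in any of boxes 1, 2, 4, 6, and 7 (prior 1/8 each): the host picks exactly this set with probability 1/35 regardless, and none is the prize; weight (1/8)·(1/35) = 1/280 each.
If it is in any of boxes 3, 5, and 8 (prior 1/8 each): that box was opened and seen not to hold the prize — ruled out; weight (1/8)·0 = 0 each.
The weights sum to 1/56.
So P(the gold coin in box 4 | the host opened box 3, box 5, and box 8) = (1/280) / (1/56) = 1/5.

1/5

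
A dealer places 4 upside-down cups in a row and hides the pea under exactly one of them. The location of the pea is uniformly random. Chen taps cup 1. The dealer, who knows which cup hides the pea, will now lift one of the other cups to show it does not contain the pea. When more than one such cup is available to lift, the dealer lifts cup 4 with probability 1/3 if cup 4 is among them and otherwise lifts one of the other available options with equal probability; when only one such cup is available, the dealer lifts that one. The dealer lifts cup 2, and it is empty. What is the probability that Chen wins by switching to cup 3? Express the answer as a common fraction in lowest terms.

Consider each possible location of the pea in turn.
If it is under cup 1 (prior 1/4): cup 4 is available but not opened; cup 2 gets probability (1 − 1/3)/2 = 1/3; weight (1/4)·(1/3) = 1/12.
If it is under cup 2 (prior 1/4): the dealer opened cup 2, so this case is ruled out; weight (1/4)·0 = 0.
If it is under cup 3 (prior 1/4): cup 4 is available but not opened, probability 2/3; weight (1/4)·(2/3) = 1/6.
If it is under cup 4 (prior 1/4): cup 4 holds the prize so is unavailable; the dealer chooses uniformly among the 2 others, probability 1/2; weight (1/4)·(1/2) = 1/8.
The weights sum to 3/8.
So P(the pea under cup 3 | the dealer opened cup 2) = (1/6) / (3/8) = 4/9.

4/9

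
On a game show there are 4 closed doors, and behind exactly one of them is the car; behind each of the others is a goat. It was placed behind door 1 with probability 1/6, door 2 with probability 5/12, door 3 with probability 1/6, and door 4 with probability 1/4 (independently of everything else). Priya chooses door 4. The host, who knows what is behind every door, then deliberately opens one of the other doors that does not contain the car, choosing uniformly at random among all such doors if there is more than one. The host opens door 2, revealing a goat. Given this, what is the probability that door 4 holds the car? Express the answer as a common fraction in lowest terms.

1/3

Apply Bayes' rule, conditioning on where the car actually is.
If it is behind either of doors 1 and 3 (prior 1/6 each): the host has 2 equally likely choices, so probability 1/2; weight (1/6)·(1/2) = 1/12 each.
If it is behind door 2 (prior 5/12): the host opened door 2, so this case is ruled out; weight (5/12)·0 = 0.
If it is behind door 4 (prior 1/4): the host has 3 equally likely choices, so probability 1/3; weight (1/4)·(1/3) = 1/12.
The weights sum to 1/4.
So P(the car behind door 4 | the host opened door 2) = (1/12) / (1/4) = 1/3.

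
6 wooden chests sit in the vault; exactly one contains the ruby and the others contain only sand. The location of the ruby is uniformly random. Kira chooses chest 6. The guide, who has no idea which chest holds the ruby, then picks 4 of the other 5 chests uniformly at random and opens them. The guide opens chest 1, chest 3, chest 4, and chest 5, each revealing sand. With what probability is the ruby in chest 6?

1/2

Consider each possible location of the ruby in turn.
If it is in any of chests 1, 3, 4, and 5 (prior 1/6 each): that chest was opened and seen not to hold the prize — ruled out; weight (1/6)·0 = 0 each.
If it is in either of chests 2 and 6 (prior 1/6 each): the guide picks exactly this set with probability 1/5 regardless, and none is the prize; weight (1/6)·(1/5) = 1/30 each.
The weights sum to 1/15.
So P(the ruby in chest 6 | the guide opened chest 1, chest 3, chest 4, and chest 5) = (1/30) / (1/15) = 1/2.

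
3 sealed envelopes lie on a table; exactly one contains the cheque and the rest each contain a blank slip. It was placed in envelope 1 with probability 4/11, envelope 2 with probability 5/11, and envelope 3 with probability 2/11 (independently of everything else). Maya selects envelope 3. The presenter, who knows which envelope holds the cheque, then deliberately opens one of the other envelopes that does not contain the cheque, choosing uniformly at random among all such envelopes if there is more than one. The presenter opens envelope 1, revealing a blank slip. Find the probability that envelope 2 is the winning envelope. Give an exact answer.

Condition on the true location of the cheque.
If it is in envelope 1 (prior 4/11): the presenter opened envelope 1, so this case is ruled out; weight (4/11)·0 = 0.
If it is in envelope 2 (prior 5/11): the presenter has no choice, probability 1; weight (5/11)·1 = 5/11.
If it is in envelope 3 (prior 2/11): the presenter has 2 equally likely choices, so probability 1/2; weight (2/11)·(1/2) = 1/11.
The weights sum to 6/11.
So P(the cheque in envelope 2 | the presenter opened envelope 1) = (5/11) / (6/11) = 5/6.

5/6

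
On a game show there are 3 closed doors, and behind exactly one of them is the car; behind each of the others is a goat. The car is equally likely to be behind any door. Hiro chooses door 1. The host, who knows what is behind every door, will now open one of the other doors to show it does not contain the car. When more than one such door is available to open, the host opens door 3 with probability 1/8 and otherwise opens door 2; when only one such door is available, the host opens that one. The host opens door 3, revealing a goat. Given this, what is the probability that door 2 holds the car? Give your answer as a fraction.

Condition on the true location of the car.
If it is behind door 1 (prior 1/3): door 3 is available, opened with probability 1/8; weight (1/3)·(1/8) = 1/24.
If it is behind door 2 (prior 1/3): only door 3 is available, probability 1; weight (1/3)·1 = 1/3.
If it is behind door 3 (prior 1/3): the host opened door 3, so this case is ruled out; weight (1/3)·0 = 0.
The weights sum to 3/8.
So P(the car behind door 2 | the host opened door 3) = (1/3) / (3/8) = 8/9.

8/9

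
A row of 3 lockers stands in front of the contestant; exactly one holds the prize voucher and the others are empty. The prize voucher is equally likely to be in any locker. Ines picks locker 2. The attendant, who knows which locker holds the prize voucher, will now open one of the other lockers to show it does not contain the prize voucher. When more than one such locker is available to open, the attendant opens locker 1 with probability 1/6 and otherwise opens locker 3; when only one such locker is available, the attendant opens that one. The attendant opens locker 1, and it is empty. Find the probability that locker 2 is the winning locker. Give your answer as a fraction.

Condition on the true location of the prize voucher.
If it is in locker 1 (prior 1/3): the attendant opened locker 1, so this case is ruled out; weight (1/3)·0 = 0.
If it is in locker 2 (prior 1/3): locker 1 is available, opened with probability 1/6; weight (1/3)·(1/6) = 1/18.
If it is in locker 3 (prior 1/3): only locker 1 is available, probability 1; weight (1/3)·1 = 1/3.
The weights sum to 7/18.
So P(the prize voucher in locker 2 | the attendant opened locker 1) = (1/18) / (7/18) = 1/7.

1/7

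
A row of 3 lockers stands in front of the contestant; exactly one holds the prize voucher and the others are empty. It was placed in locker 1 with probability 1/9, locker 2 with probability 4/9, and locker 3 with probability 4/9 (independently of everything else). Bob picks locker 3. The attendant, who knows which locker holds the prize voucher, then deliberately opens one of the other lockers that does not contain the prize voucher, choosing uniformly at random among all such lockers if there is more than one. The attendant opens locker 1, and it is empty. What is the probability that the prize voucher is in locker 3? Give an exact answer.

Condition on the true location of the prize voucher.
If it is in locker 1 (prior 1/9): the attendant opened locker 1, so this case is ruled out; weight (1/9)·0 = 0.
If it is in locker 2 (prior 4/9): the attendant has no choice, probability 1; weight (4/9)·1 = 4/9.
If it is in locker 3 (prior 4/9): the attendant has 2 equally likely choices, so probability 1/2; weight (4/9)·(1/2) = 2/9.
The weights sum to 2/3.
So P(the prize voucher in locker 3 | the attendant opened locker 1) = (2/9) / (2/3) = 1/3.

1/3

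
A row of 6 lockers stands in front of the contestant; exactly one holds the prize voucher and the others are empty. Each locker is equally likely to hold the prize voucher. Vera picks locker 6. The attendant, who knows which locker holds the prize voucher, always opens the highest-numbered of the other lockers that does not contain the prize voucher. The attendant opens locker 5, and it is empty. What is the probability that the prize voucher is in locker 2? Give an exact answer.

1/5

Consider each possible location of the prize voucher in turn.
If it is in any of lockers 1, 2, 3, 4, and 6 (prior 1/6 each): locker 5 is the highest-numbered option available, probability 1; weight (1/6)·1 = 1/6 each.
If it is in locker 5 (prior 1/6): the attendant opened locker 5, so this case is ruled out; weight (1/6)·0 = 0.
The weights sum to 5/6.
So P(the prize voucher in locker 2 | the attendant opened locker 5) = (1/6) / (5/6) = 1/5.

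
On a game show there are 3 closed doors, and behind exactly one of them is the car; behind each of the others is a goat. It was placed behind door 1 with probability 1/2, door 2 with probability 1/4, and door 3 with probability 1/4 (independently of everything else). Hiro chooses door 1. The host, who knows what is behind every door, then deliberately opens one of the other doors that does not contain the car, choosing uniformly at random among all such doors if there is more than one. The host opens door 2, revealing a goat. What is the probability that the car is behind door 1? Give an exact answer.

Condition on the true location of the car.
If it is behind door 1 (prior 1/2): the host has 2 equally likely choices, so probability 1/2; weight (1/2)·(1/2) = 1/4.
If it is behind door 2 (prior 1/4): the host opened door 2, so this case is ruled out; weight (1/4)·0 = 0.
If it is behind door 3 (prior 1/4): the host has no choice, probability 1; weight (1/4)·1 = 1/4.
The weights sum to 1/2.
So P(the car behind door 1 | the host opened door 2) = (1/4) / (1/2) = 1/2.

1/2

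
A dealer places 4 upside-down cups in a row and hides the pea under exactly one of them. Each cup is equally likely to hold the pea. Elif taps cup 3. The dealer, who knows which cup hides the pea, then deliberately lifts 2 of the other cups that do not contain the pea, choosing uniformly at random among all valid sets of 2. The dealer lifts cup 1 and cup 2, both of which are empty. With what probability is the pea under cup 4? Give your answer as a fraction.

3/4

Consider each possible location of the pea in turn.
If it is under either of cups 1 and 2 (prior 1/4 each): that cup was opened and seen not to hold the prize — ruled out; weight (1/4)·0 = 0 each.
If it is under cup 3 (prior 1/4): the dealer has 3 equally likely choices, so probability 1/3; weight (1/4)·(1/3) = 1/12.
If it is under cup 4 (prior 1/4): the dealer has no choice, probability 1; weight (1/4)·1 = 1/4.
The weights sum to 1/3.
So P(the pea under cup 4 | the dealer opened cup 1 and cup 2) = (1/4) / (1/3) = 3/4.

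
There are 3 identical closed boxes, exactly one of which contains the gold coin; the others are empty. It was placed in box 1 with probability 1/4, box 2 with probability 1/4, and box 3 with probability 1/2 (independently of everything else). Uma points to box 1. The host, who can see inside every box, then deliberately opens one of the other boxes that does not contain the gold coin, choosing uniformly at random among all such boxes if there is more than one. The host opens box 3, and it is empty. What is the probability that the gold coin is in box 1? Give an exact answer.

1/3

Apply Bayes' rule, conditioning on where the gold coin actually is.
If it is in box 1 (prior 1/4): the host has 2 equally likely choices, so probability 1/2; weight (1/4)·(1/2) = 1/8.
If it is in box 2 (prior 1/4): the host has no choice, probability 1; weight (1/4)·1 = 1/4.
If it is in box 3 (prior 1/2): the host opened box 3, so this case is ruled out; weight (1/2)·0 = 0.
The weights sum to 3/8.
So P(the gold coin in box 1 | the host opened box 3) = (1/8) / (3/8) = 1/3.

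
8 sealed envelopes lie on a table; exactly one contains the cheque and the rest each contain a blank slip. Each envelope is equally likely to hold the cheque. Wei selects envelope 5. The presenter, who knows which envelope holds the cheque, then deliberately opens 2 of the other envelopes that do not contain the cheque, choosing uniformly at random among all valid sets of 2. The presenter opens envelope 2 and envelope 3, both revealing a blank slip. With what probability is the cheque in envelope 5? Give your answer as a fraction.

Apply Bayes' rule, conditioning on where the cheque actually is.
If it is in any of envelopes 1, 4, 6, 7, and 8 (prior 1/8 each): the presenter has 15 equally likely choices, so probability 1/15; weight (1/8)·(1/15) = 1/120 each.
If it is in either of envelopes 2 and 3 (prior 1/8 each): that envelope was opened and seen not to hold the prize — ruled out; weight (1/8)·0 = 0 each.
If it is in envelope 5 (prior 1/8): the presenter has 21 equally likely choices, so probability 1/21; weight (1/8)·(1/21) = 1/168.
The weights sum to 1/21.
So P(the cheque in envelope 5 | the presenter opened envelope 2 and envelope 3) = (1/168) / (1/21) = 1/8.

1/8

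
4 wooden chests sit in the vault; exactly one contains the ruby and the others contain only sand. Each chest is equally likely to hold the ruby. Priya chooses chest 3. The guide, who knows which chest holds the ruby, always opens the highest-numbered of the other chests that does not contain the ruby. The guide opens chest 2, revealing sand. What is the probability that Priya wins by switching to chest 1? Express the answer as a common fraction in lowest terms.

0

Consider each possible location of the ruby in turn.
If it is in either of chests 1 and 3 (prior 1/4 each): the guide would have opened chest 4 instead, probability 0; weight (1/4)·0 = 0 each.
If it is in chest 2 (prior 1/4): the guide opened chest 2, so this case is ruled out; weight (1/4)·0 = 0.
If it is in chest 4 (prior 1/4): chest 2 is the highest-numbered option available, probability 1; weight (1/4)·1 = 1/4.
The weights sum to 1/4.
So P(the ruby in chest 1 | the guide opened chest 2) = 0 / (1/4) = 0.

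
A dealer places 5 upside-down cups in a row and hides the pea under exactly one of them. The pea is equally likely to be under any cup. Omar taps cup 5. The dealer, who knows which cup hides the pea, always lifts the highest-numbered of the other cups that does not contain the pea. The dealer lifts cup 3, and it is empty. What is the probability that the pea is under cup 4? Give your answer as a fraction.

Apply Bayes' rule, conditioning on where the pea actually is.
If it is under any of cups 1, 2, and 5 (prior 1/5 each): the dealer would have opened cup 4 instead, probability 0; weight (1/5)·0 = 0 each.
If it is under cup 3 (prior 1/5): the dealer opened cup 3, so this case is ruled out; weight (1/5)·0 = 0.
If it is under cup 4 (prior 1/5): cup 3 is the highest-numbered option available, probability 1; weight (1/5)·1 = 1/5.
The weights sum to 1/5.
So P(the pea under cup 4 | the dealer opened cup 3) = (1/5) / (1/5) = 1.

1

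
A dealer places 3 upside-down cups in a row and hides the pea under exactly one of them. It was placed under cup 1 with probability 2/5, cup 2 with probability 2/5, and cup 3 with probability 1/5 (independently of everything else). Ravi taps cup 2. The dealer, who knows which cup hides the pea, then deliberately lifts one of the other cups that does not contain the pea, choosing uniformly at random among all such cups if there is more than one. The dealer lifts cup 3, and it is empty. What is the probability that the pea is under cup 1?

2/3

Apply Bayes' rule, conditioning on where the pea actually is.
If it is under cup 1 (prior 2/5): the dealer has no choice, probability 1; weight (2/5)·1 = 2/5.
If it is under cup 2 (prior 2/5): the dealer has 2 equally likely choices, so probability 1/2; weight (2/5)·(1/2) = 1/5.
If it is under cup 3 (prior 1/5): the dealer opened cup 3, so this case is ruled out; weight (1/5)·0 = 0.
The weights sum to 3/5.
So P(the pea under cup 1 | the dealer opened cup 3) = (2/5) / (3/5) = 2/3.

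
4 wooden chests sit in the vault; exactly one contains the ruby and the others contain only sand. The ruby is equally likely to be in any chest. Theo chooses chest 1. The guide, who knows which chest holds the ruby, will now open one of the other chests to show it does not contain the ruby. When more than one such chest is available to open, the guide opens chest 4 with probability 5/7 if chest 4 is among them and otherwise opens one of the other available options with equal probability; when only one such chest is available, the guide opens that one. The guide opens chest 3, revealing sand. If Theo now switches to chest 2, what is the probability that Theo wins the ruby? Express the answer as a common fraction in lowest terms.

Apply Bayes' rule, conditioning on where the ruby actually is.
If it is in chest 1 (prior 1/4): chest 4 is available but not opened; chest 3 gets probability (1 − 5/7)/2 = 1/7; weight (1/4)·(1/7) = 1/28.
If it is in chest 2 (prior 1/4): chest 4 is available but not opened, probability 2/7; weight (1/4)·(2/7) = 1/14.
If it is in chest 3 (prior 1/4): the guide opened chest 3, so this case is ruled out; weight (1/4)·0 = 0.
If it is in chest 4 (prior 1/4): chest 4 holds the prize so is unavailable; the guide chooses uniformly among the 2 others, probability 1/2; weight (1/4)·(1/2) = 1/8.
The weights sum to 13/56.
So P(the ruby in chest 2 | the guide opened chest 3) = (1/14) / (13/56) = 4/13.

4/13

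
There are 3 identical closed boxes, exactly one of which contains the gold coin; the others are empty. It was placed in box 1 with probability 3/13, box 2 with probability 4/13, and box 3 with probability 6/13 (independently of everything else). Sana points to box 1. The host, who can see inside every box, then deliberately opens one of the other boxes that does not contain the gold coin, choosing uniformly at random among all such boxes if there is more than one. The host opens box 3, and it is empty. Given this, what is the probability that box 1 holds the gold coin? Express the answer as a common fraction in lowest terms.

Condition on the true location of the gold coin.
If it is in box 1 (prior 3/13): the host has 2 equally likely choices, so probability 1/2; weight (3/13)·(1/2) = 3/26.
If it is in box 2 (prior 4/13): the host has no choice, probability 1; weight (4/13)·1 = 4/13.
If it is in box 3 (prior 6/13): the host opened box 3, so this case is ruled out; weight (6/13)·0 = 0.
The weights sum to 11/26.
So P(the gold coin in box 1 | the host opened box 3) = (3/26) / (11/26) = 3/11.

3/11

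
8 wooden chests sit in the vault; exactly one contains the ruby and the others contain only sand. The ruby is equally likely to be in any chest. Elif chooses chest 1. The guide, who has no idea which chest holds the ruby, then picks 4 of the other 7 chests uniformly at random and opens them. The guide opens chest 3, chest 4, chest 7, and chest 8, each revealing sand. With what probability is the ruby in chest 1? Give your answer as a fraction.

Apply Bayes' rule, conditioning on where the ruby actually is.
If it is in any of chests 1, 2, 5, and 6 (prior 1/8 each): the guide picks exactly this set with probability 1/35 regardless, and none is the prize; weight (1/8)·(1/35) = 1/280 each.
If it is in any of chests 3, 4, 7, and 8 (prior 1/8 each): that chest was opened and seen not to hold the prize — ruled out; weight (1/8)·0 = 0 each.
The weights sum to 1/70.
So P(the ruby in chest 1 | the guide opened chest 3, chest 4, chest 7, and chest 8) = (1/280) / (1/70) = 1/4.

1/4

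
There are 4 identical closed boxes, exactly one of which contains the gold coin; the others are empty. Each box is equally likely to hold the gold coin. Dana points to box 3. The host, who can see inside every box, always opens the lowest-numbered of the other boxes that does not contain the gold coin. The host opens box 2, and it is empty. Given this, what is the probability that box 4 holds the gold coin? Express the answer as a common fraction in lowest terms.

Apply Bayes' rule, conditioning on where the gold coin actually is.
If it is in box 1 (prior 1/4): box 2 is the lowest-numbered option available, probability 1; weight (1/4)·1 = 1/4.
If it is in box 2 (prior 1/4): the host opened box 2, so this case is ruled out; weight (1/4)·0 = 0.
If it is in either of boxes 3 and 4 (prior 1/4 each): the host would have opened box 1 instead, probability 0; weight (1/4)·0 = 0 each.
The weights sum to 1/4.
So P(the gold coin in box 4 | the host opened box 2) = 0 / (1/4) = 0.

0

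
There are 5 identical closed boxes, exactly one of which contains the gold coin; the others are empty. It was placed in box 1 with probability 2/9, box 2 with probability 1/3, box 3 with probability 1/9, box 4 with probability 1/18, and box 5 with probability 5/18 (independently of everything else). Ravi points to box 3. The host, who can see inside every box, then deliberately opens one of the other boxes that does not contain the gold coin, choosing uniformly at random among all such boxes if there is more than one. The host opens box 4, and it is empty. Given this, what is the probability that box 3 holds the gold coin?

1/11

Apply Bayes' rule, conditioning on where the gold coin actually is.
If it is in box 1 (prior 2/9): the host has 3 equally likely choices, so probability 1/3; weight (2/9)·(1/3) = 2/27.
If it is in box 2 (prior 1/3): the host has 3 equally likely choices, so probability 1/3; weight (1/3)·(1/3) = 1/9.
If it is in box 3 (prior 1/9): the host has 4 equally likely choices, so probability 1/4; weight (1/9)·(1/4) = 1/36.
If it is in box 4 (prior 1/18): the host opened box 4, so this case is ruled out; weight (1/18)·0 = 0.
If it is in box 5 (prior 5/18): the host has 3 equally likely choices, so probability 1/3; weight (5/18)·(1/3) = 5/54.
The weights sum to 11/36.
So P(the gold coin in box 3 | the host opened box 4) = (1/36) / (11/36) = 1/11.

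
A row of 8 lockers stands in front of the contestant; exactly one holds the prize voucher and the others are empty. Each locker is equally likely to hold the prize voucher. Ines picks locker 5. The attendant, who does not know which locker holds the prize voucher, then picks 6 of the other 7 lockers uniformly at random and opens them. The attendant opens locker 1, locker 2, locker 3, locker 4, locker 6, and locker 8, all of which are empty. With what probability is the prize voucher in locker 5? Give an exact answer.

1/2

Because the attendant chose which lockers to open without knowing where the prize voucher is, the choice is independent of the prize location. Learning that none of the 6 opened lockers holds the prize voucher simply rules out those 6 locations and leaves the remaining 2 lockers still equally likely by symmetry.
So P(the prize voucher in locker 5) = 1/2.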